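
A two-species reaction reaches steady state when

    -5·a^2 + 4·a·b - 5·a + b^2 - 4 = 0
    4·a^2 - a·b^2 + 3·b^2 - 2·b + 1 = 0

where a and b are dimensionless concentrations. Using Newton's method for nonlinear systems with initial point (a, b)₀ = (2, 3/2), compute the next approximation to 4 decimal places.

(0.8341, 1.2816)

At (2, 3/2): F = (-19.7500, 16.2500).
Jacobian J = [[-10·a + 4·b - 5, 4·a + 2·b], [8·a - b^2, -2·a·b + 6·b - 2]].
At the point, J = [[-19.0000, 11.0000], [13.7500, 1.0000]] (det J = -170.2500).
Solving J·Δ = −F gives Δ = (-1.1659, -0.2184).
Then the next iterate is (a, b)₁ = (0.8341, 1.2816).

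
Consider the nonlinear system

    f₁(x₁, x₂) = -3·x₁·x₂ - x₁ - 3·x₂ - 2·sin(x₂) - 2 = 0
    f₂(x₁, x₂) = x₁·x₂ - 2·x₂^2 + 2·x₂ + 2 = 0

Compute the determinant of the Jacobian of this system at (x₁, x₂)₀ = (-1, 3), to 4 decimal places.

J = [[-3·x₂ - 1, -3·x₁ - 2·cos(x₂) - 3], [x₂, x₁ - 4·x₂ + 2]].
At the point, J = [[-10.0000, 1.979985], [3.0000, -11.0000]].
det J = 104.0600.

104.0600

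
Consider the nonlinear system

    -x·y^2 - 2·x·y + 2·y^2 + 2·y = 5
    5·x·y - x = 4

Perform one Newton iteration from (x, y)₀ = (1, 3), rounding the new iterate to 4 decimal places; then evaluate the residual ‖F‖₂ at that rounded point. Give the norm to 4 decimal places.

At (1, 3): F = (4.0000, 10.0000).
Jacobian J = [[-y^2 - 2·y, -2·x·y - 2·x + 4·y + 2], [5·y - 1, 5·x]].
At the point, J = [[-15.0000, 6.0000], [14.0000, 5.0000]] (det J = -159.0000).
Solving J·Δ = −F gives Δ = (-0.2516, -1.2956).
Then the next iterate is (x, y)₁ = (0.7484, 1.7044).
Re-evaluating at (0.7484, 1.7044): F = (-0.506474, 1.629465), so ‖F‖₂ = 1.7064.

1.7064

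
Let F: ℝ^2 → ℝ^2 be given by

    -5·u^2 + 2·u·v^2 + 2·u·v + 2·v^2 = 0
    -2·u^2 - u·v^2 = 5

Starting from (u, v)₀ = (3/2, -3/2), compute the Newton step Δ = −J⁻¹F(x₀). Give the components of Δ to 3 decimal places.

(-1.094, 0.856)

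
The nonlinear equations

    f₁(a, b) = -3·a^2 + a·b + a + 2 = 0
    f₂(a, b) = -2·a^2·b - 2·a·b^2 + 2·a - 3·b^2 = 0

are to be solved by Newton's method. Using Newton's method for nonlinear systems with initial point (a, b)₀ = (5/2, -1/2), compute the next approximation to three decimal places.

At (5/2, -1/2): F = (-15.500, 9.250).
Jacobian J = [[-6·a + b + 1, a], [-4·a·b - 2·b^2 + 2, -2·a^2 - 4·a·b - 6·b]].
At the point, J = [[-14.500, 2.500], [6.500, -4.500]] (det J = 49.000).
Solving J·Δ = −F gives Δ = (-0.952, 0.681).
Then the next iterate is (a, b)₁ = (1.548, 0.181).

(1.548, 0.181)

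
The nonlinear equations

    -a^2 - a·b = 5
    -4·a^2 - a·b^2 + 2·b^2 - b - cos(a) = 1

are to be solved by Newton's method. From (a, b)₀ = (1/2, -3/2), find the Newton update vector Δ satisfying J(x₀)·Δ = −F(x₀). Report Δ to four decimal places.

At (1/2, -3/2): F = (-4.5000, 1.997417).
Jacobian J = [[-2·a - b, -a], [-8·a - b^2 + sin(a), -2·a·b + 4·b - 1]].
At the point, J = [[0.5000, -0.5000], [-5.770574, -5.5000]] (det J = -5.635287).
Solving J·Δ = −F gives Δ = (4.5692, -4.4308).

(4.5692, -4.4308)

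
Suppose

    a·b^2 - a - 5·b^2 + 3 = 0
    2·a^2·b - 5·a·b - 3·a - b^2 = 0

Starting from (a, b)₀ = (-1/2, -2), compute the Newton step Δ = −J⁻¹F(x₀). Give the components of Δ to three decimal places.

(0.260, 0.805)

At (-1/2, -2): F = (-18.500, -8.500).
Jacobian J = [[b^2 - 1, 2·a·b - 10·b], [4·a·b - 5·b - 3, 2·a^2 - 5·a - 2·b]].
At the point, J = [[3.000, 22.000], [11.000, 7.000]] (det J = -221.000).
Solving J·Δ = −F gives Δ = (0.260, 0.805).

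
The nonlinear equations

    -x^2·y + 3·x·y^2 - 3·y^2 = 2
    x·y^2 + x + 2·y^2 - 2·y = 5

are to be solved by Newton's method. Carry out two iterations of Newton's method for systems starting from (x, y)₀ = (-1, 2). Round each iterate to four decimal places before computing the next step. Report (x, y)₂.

(1.0933, 1.4170)

At (-1, 2): F = (-28.0000, -6.0000).
Jacobian J = [[-2·x·y + 3·y^2, -x^2 + 6·x·y - 6·y], [y^2 + 1, 2·x·y + 4·y - 2]].
At the point, J = [[16.0000, -25.0000], [5.0000, 2.0000]] (det J = 157.0000).
Solving J·Δ = −F gives Δ = (1.3121, -0.2803).
Then the next iterate is (x, y)₁ = (0.3121, 1.7197).
Round to (0.3121, 1.7197) and repeat: F = (-8.270630, -1.289569), J = [[7.798668, -7.195296], [3.957368, 5.952237]].
Δ = (0.7812, -0.3027), so (x, y)₂ = (1.0933, 1.4170).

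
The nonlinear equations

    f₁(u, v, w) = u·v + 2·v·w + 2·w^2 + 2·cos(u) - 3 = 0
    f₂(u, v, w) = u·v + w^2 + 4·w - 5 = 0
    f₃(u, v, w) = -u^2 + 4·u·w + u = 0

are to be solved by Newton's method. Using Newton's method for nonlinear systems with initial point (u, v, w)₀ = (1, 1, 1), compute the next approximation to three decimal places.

(-1.272, -1.952, 1.704)

At (1, 1, 1): F = (3.08060, 1.000, 4.000).
Jacobian J = [[v - 2·sin(u), u + 2·w, 2·v + 4·w], [v, u, 2·w + 4], [-2·u + 4·w + 1, 0, 4·u]].
At the point, J = [[-0.68294, 3.000, 6.000], [1.000, 1.000, 6.000], [3.000, 0.000, 4.000]] (det J = 21.26823).
Solving J·Δ = −F gives Δ = (-2.272, -2.952, 0.704).
Then the next iterate is (u, v, w)₁ = (-1.272, -1.952, 1.704).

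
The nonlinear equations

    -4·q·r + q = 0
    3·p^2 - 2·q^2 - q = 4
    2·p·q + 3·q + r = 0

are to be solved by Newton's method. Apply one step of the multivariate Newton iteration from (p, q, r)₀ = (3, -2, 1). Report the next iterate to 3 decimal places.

At (3, -2, 1): F = (6.000, 17.000, -17.000).
Jacobian J = [[0, -4·r + 1, -4·q], [6·p, -4·q - 1, 0], [2·q, 2·p + 3, 1]].
At the point, J = [[0.000, -3.000, 8.000], [18.000, 7.000, 0.000], [-4.000, 9.000, 1.000]] (det J = 1574.000).
Solving J·Δ = −F gives Δ = (-1.442, 1.278, -0.271).
Then the next iterate is (p, q, r)₁ = (1.558, -0.722, 0.729).

(1.558, -0.722, 0.729)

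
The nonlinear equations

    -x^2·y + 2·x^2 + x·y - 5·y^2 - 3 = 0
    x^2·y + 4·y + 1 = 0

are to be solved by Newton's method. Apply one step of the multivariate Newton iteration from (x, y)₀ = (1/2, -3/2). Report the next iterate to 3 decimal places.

At (1/2, -3/2): F = (-14.125, -5.375).
Jacobian J = [[-2·x·y + 4·x + y, -x^2 + x - 10·y], [2·x·y, x^2 + 4]].
At the point, J = [[2.000, 15.250], [-1.500, 4.250]] (det J = 31.375).
Solving J·Δ = −F gives Δ = (-0.699, 1.018).
Then the next iterate is (x, y)₁ = (-0.199, -0.482).

(-0.199, -0.482)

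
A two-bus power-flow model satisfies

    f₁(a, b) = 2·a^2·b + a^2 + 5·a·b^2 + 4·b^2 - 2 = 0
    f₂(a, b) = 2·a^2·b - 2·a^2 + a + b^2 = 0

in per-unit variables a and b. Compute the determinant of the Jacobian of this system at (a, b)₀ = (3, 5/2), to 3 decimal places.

J = [[4·a·b + 2·a + 5·b^2, 2·a^2 + 10·a·b + 8·b], [4·a·b - 4·a + 1, 2·a^2 + 2·b]].
At the point, J = [[67.250, 113.000], [19.000, 23.000]].
det J = -600.250.

-600.250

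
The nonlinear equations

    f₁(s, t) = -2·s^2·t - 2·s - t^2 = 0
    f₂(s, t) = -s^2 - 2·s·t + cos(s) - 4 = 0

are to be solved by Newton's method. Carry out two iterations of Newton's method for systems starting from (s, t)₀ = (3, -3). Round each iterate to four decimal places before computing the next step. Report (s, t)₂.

At (3, -3): F = (39.0000, 4.010008).
Jacobian J = [[-4·s·t - 2, -2·s^2 - 2·t], [-2·s - 2·t - sin(s), -2·s]].
At the point, J = [[34.0000, -12.0000], [-0.141120, -6.0000]] (det J = -205.693440).
Solving J·Δ = −F gives Δ = (-0.9037, 0.6896).
Then the next iterate is (s, t)₁ = (2.0963, -2.3104).
Round to (2.0963, -2.3104) and repeat: F = (10.775436, 0.790461), J = [[17.373166, -4.168147], [-0.436871, -4.1926]].
Δ = (-0.5610, 0.2470), so (s, t)₂ = (1.5353, -2.0634).

(1.5353, -2.0634)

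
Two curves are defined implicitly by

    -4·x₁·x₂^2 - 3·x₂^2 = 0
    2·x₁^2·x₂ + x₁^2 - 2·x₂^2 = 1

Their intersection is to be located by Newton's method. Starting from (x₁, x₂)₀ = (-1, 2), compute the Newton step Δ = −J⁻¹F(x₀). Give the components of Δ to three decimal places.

At (-1, 2): F = (4.000, -4.000).
Jacobian J = [[-4·x₂^2, -8·x₁·x₂ - 6·x₂], [4·x₁·x₂ + 2·x₁, 2·x₁^2 - 4·x₂]].
At the point, J = [[-16.000, 4.000], [-10.000, -6.000]] (det J = 136.000).
Solving J·Δ = −F gives Δ = (0.059, -0.765).

(0.059, -0.765)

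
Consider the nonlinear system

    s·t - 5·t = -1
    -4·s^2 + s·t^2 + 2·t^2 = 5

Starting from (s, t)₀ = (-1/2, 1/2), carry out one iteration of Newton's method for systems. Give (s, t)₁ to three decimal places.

(0.891, 0.308)

At (-1/2, 1/2): F = (-1.750, -5.625).
Jacobian J = [[t, s - 5], [-8·s + t^2, 2·s·t + 4·t]].
At the point, J = [[0.500, -5.500], [4.250, 1.500]] (det J = 24.125).
Solving J·Δ = −F gives Δ = (1.391, -0.192).
Then the next iterate is (s, t)₁ = (0.891, 0.308).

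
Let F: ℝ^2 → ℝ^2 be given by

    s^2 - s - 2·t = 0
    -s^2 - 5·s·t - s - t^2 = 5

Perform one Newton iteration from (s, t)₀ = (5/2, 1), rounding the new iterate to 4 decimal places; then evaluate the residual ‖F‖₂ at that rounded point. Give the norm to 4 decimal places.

At (5/2, 1): F = (1.7500, -27.2500).
Jacobian J = [[2·s - 1, -2], [-2·s - 5·t - 1, -5·s - 2·t]].
At the point, J = [[4.0000, -2.0000], [-11.0000, -14.5000]] (det J = -80.0000).
Solving J·Δ = −F gives Δ = (-0.9984, -1.1219).
Then the next iterate is (s, t)₁ = (1.5016, -0.1219).
Re-evaluating at (1.5016, -0.1219): F = (0.997003, -7.856037), so ‖F‖₂ = 7.9190.

7.9190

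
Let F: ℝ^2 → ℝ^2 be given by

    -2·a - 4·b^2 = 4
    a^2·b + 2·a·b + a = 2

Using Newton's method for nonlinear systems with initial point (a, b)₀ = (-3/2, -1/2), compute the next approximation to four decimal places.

(1.6111, 1.5556)

At (-3/2, -1/2): F = (-2.0000, -3.1250).
Jacobian J = [[-2, -8·b], [2·a·b + 2·b + 1, a^2 + 2·a]].
At the point, J = [[-2.0000, 4.0000], [1.5000, -0.7500]] (det J = -4.5000).
Solving J·Δ = −F gives Δ = (3.1111, 2.0556).
Then the next iterate is (a, b)₁ = (1.6111, 1.5556).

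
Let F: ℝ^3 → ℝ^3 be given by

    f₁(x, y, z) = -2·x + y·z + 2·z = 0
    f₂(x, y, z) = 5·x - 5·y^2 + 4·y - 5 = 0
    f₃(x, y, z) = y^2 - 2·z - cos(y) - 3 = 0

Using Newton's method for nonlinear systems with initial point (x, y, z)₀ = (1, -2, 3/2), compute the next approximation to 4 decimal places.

At (1, -2, 3/2): F = (-2.0000, -28.0000, -1.583853).
Jacobian J = [[-2, z, y + 2], [5, -10·y + 4, 0], [0, 2·y + sin(y), -2]].
At the point, J = [[-2.0000, 1.5000, 0.0000], [5.0000, 24.0000, 0.0000], [0.0000, -4.909297, -2.0000]] (det J = 111.0000).
Solving J·Δ = −F gives Δ = (-0.1081, 1.1892, -3.7110).
Then the next iterate is (x, y, z)₁ = (0.8919, -0.8108, -2.2110).

(0.8919, -0.8108, -2.2110)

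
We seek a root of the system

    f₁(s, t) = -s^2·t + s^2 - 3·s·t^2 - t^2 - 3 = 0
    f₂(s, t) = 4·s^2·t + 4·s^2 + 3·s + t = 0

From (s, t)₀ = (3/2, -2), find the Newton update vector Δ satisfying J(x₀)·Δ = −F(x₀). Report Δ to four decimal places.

(0.3663, 0.9797)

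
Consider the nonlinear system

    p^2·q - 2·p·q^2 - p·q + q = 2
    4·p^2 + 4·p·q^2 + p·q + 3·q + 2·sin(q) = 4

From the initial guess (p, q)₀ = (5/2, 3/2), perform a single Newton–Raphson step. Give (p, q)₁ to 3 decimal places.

(1.592, 0.769)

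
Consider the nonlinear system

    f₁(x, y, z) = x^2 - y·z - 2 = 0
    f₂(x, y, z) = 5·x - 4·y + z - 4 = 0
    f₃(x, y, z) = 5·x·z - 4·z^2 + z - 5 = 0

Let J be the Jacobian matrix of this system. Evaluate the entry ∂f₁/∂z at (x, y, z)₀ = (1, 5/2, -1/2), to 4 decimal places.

∂f₁/∂z = -y.
At (1, 5/2, -1/2) this is -2.5000.

-2.5000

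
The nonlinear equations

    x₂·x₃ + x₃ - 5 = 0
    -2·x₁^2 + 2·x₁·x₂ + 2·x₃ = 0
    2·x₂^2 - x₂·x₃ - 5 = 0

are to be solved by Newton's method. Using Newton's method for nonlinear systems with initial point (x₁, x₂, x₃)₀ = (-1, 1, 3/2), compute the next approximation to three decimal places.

(-0.179, 2.692, 1.231)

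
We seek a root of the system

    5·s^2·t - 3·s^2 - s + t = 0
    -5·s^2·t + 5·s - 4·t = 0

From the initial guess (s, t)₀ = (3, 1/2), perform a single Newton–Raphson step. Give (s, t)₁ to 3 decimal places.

At (3, 1/2): F = (-7.000, -9.500).
Jacobian J = [[10·s·t - 6·s - 1, 5·s^2 + 1], [-10·s·t + 5, -5·s^2 - 4]].
At the point, J = [[-4.000, 46.000], [-10.000, -49.000]] (det J = 656.000).
Solving J·Δ = −F gives Δ = (-1.189, 0.049).
Then the next iterate is (s, t)₁ = (1.811, 0.549).

(1.811, 0.549)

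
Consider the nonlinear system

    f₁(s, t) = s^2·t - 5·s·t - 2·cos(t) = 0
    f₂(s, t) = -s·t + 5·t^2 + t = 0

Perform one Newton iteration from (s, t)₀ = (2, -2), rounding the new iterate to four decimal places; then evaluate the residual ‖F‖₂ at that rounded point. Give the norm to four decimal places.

16.1445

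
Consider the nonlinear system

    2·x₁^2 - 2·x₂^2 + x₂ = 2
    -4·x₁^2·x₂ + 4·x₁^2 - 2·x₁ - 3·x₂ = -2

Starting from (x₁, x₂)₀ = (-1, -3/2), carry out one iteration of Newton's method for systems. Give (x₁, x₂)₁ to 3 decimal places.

At (-1, -3/2): F = (-6.000, 18.500).
Jacobian J = [[4·x₁, -4·x₂ + 1], [-8·x₁·x₂ + 8·x₁ - 2, -4·x₁^2 - 3]].
At the point, J = [[-4.000, 7.000], [-22.000, -7.000]] (det J = 182.000).
Solving J·Δ = −F gives Δ = (0.481, 1.132).
Then the next iterate is (x₁, x₂)₁ = (-0.519, -0.368).

(-0.519, -0.368)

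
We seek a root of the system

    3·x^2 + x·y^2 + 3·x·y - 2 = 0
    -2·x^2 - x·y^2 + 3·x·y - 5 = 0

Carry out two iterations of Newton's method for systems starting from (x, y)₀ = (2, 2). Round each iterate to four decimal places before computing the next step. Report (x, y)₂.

At (2, 2): F = (30.0000, -9.0000).
Jacobian J = [[6·x + y^2 + 3·y, 2·x·y + 3·x], [-4·x - y^2 + 3·y, -2·x·y + 3·x]].
At the point, J = [[22.0000, 14.0000], [-6.0000, -2.0000]] (det J = 40.0000).
Solving J·Δ = −F gives Δ = (-1.6500, 0.4500).
Then the next iterate is (x, y)₁ = (0.3500, 2.4500).
Round to (0.3500, 2.4500) and repeat: F = (3.040875, -4.773375), J = [[15.4525, 2.7650], [-0.0525, -0.6650]].
Δ = (1.1032, -7.2651), so (x, y)₂ = (1.4532, -4.8151).

(1.4532, -4.8151)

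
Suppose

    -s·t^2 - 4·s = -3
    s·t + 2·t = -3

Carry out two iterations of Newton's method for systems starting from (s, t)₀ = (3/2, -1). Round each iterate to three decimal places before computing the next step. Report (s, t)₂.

At (3/2, -1): F = (-4.500, -0.500).
Jacobian J = [[-t^2 - 4, -2·s·t], [t, s + 2]].
At the point, J = [[-5.000, 3.000], [-1.000, 3.500]] (det J = -14.500).
Solving J·Δ = −F gives Δ = (-0.983, -0.138).
Then the next iterate is (s, t)₁ = (0.517, -1.138).
Round to (0.517, -1.138) and repeat: F = (0.26246, 0.13565), J = [[-5.29504, 1.17669], [-1.138, 2.517]].
Δ = (0.042, -0.035), so (s, t)₂ = (0.559, -1.173).

(0.559, -1.173)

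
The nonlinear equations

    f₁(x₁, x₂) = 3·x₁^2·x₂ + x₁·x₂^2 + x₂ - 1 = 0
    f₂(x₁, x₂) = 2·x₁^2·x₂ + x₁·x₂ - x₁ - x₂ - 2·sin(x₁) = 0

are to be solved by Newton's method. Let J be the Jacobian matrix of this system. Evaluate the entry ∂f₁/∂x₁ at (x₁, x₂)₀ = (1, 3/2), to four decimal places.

∂f₁/∂x₁ = 6·x₁·x₂ + x₂^2.
At (1, 3/2) this is 11.2500.

11.2500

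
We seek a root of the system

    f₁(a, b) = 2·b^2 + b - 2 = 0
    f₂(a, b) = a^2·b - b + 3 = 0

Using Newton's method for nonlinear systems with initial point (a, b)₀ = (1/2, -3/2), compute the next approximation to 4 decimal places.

At (1/2, -3/2): F = (1.0000, 4.1250).
Jacobian J = [[0, 4·b + 1], [2·a·b, a^2 - 1]].
At the point, J = [[0.0000, -5.0000], [-1.5000, -0.7500]] (det J = -7.5000).
Solving J·Δ = −F gives Δ = (2.6500, 0.2000).
Then the next iterate is (a, b)₁ = (3.1500, -1.3000).

(3.1500, -1.3000)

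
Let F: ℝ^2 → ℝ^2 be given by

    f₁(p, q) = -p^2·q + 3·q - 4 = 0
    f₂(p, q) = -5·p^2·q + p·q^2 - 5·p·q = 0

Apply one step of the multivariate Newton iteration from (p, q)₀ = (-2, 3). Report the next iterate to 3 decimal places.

(-1.495, 2.057)

At (-2, 3): F = (-7.000, -48.000).
Jacobian J = [[-2·p·q, -p^2 + 3], [-10·p·q + q^2 - 5·q, -5·p^2 + 2·p·q - 5·p]].
At the point, J = [[12.000, -1.000], [54.000, -22.000]] (det J = -210.000).
Solving J·Δ = −F gives Δ = (0.505, -0.943).
Then the next iterate is (p, q)₁ = (-1.495, 2.057).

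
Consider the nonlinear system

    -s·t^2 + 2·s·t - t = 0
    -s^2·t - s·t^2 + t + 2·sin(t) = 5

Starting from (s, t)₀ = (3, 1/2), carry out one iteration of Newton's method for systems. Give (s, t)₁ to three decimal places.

At (3, 1/2): F = (1.750, -8.79115).
Jacobian J = [[-t^2 + 2·t, -2·s·t + 2·s - 1], [-2·s·t - t^2, -s^2 - 2·s·t + 2·cos(t) + 1]].
At the point, J = [[0.750, 2.000], [-3.250, -9.24483]] (det J = -0.43363).
Solving J·Δ = −F gives Δ = (3.237, -2.089).
Then the next iterate is (s, t)₁ = (6.237, -1.589).

(6.237, -1.589)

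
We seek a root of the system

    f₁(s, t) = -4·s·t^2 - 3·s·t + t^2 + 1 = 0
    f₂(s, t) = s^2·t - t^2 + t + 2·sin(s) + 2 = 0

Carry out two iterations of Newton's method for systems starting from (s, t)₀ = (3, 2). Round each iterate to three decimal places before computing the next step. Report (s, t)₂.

(0.041, 1.614)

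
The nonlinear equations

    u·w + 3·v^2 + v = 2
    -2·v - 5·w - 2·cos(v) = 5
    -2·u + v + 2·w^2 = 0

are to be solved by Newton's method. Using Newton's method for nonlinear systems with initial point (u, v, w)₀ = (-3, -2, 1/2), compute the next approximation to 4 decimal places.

At (-3, -2, 1/2): F = (6.5000, -2.667706, 4.5000).
Jacobian J = [[w, 6·v + 1, u], [0, 2·sin(v) - 2, -5], [-2, 1, 4·w]].
At the point, J = [[0.5000, -11.0000, -3.0000], [0.0000, -3.818595, -5.0000], [-2.0000, 1.0000, 2.0000]] (det J = -88.407026).
Solving J·Δ = −F gives Δ = (1.4492, 1.0134, -1.3075).
Then the next iterate is (u, v, w)₁ = (-1.5508, -0.9866, -0.8075).

(-1.5508, -0.9866, -0.8075)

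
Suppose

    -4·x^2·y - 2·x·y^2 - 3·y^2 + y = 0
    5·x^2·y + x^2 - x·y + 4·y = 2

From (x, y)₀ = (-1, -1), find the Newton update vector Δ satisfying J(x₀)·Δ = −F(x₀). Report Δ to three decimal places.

(0.099, 1.011)

At (-1, -1): F = (2.000, -11.000).
Jacobian J = [[-8·x·y - 2·y^2, -4·x^2 - 4·x·y - 6·y + 1], [10·x·y + 2·x - y, 5·x^2 - x + 4]].
At the point, J = [[-10.000, -1.000], [9.000, 10.000]] (det J = -91.000).
Solving J·Δ = −F gives Δ = (0.099, 1.011).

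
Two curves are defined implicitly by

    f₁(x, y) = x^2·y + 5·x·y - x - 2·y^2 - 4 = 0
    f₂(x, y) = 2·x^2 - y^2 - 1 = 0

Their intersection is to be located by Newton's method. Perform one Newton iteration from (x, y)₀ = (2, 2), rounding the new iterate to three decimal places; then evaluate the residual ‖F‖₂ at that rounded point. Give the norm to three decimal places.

3.112

At (2, 2): F = (14.000, 3.000).
Jacobian J = [[2·x·y + 5·y - 1, x^2 + 5·x - 4·y], [4·x, -2·y]].
At the point, J = [[17.000, 6.000], [8.000, -4.000]] (det J = -116.000).
Solving J·Δ = −F gives Δ = (-0.638, -0.526).
Then the next iterate is (x, y)₁ = (1.362, 1.474).
Re-evaluating at (1.362, 1.474): F = (3.06492, 0.53741), so ‖F‖₂ = 3.112.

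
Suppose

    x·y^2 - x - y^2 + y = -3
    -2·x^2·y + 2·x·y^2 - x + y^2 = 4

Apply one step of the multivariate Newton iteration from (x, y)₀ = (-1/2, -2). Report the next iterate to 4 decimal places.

At (-1/2, -2): F = (-4.5000, -2.5000).
Jacobian J = [[y^2 - 1, 2·x·y - 2·y + 1], [-4·x·y + 2·y^2 - 1, -2·x^2 + 4·x·y + 2·y]].
At the point, J = [[3.0000, 7.0000], [3.0000, -0.5000]] (det J = -22.5000).
Solving J·Δ = −F gives Δ = (0.8778, 0.2667).
Then the next iterate is (x, y)₁ = (0.3778, -1.7333).

(0.3778, -1.7333)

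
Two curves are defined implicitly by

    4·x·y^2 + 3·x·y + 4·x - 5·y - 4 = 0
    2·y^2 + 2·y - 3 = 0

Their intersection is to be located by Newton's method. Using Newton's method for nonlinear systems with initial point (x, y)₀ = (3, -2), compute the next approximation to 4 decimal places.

(0.0952, -1.8333)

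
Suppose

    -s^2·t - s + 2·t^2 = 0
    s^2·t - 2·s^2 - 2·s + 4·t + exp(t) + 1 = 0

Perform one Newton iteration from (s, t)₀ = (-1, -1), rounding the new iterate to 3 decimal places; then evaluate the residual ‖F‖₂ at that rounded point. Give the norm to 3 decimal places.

At (-1, -1): F = (4.000, -3.63212).
Jacobian J = [[-2·s·t - 1, -s^2 + 4·t], [2·s·t - 4·s - 2, s^2 + exp(t) + 4]].
At the point, J = [[-3.000, -5.000], [4.000, 5.36788]] (det J = 3.89636).
Solving J·Δ = −F gives Δ = (-0.850, 1.310).
Then the next iterate is (s, t)₁ = (-1.850, 0.310).
Re-evaluating at (-1.850, 0.310): F = (0.98123, 1.51940), so ‖F‖₂ = 1.809.

1.809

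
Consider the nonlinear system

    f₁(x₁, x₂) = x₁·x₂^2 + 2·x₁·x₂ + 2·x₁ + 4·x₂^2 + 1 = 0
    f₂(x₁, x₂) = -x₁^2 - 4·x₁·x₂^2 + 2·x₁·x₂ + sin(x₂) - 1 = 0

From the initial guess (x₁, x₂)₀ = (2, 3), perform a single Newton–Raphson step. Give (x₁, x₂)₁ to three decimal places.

(3.008, 0.797)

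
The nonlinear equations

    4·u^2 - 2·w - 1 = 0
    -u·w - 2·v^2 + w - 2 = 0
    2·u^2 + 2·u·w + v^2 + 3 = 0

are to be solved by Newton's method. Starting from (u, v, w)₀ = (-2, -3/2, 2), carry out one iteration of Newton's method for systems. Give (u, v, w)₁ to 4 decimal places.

(-1.4167, -1.6389, 2.8333)

At (-2, -3/2, 2): F = (11.0000, -0.5000, 5.2500).
Jacobian J = [[8·u, 0, -2], [-w, -4·v, -u + 1], [4·u + 2·w, 2·v, 2·u]].
At the point, J = [[-16.0000, 0.0000, -2.0000], [-2.0000, 6.0000, 3.0000], [-4.0000, -3.0000, -4.0000]] (det J = 180.0000).
Solving J·Δ = −F gives Δ = (0.5833, -0.1389, 0.8333).
Then the next iterate is (u, v, w)₁ = (-1.4167, -1.6389, 2.8333).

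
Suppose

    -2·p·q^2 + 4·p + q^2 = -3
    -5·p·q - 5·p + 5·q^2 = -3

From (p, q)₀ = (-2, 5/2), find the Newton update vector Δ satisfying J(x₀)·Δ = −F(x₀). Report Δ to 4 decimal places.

(5.8036, 0.9232)

At (-2, 5/2): F = (26.2500, 69.2500).
Jacobian J = [[-2·q^2 + 4, -4·p·q + 2·q], [-5·q - 5, -5·p + 10·q]].
At the point, J = [[-8.5000, 25.0000], [-17.5000, 35.0000]] (det J = 140.0000).
Solving J·Δ = −F gives Δ = (5.8036, 0.9232).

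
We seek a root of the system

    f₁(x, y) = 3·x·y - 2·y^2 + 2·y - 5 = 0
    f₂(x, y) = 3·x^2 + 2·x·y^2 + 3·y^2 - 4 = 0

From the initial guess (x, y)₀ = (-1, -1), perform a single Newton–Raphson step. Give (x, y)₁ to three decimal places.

(-1.667, 0.333)

At (-1, -1): F = (-6.000, 0.000).
Jacobian J = [[3·y, 3·x - 4·y + 2], [6·x + 2·y^2, 4·x·y + 6·y]].
At the point, J = [[-3.000, 3.000], [-4.000, -2.000]] (det J = 18.000).
Solving J·Δ = −F gives Δ = (-0.667, 1.333).
Then the next iterate is (x, y)₁ = (-1.667, 0.333).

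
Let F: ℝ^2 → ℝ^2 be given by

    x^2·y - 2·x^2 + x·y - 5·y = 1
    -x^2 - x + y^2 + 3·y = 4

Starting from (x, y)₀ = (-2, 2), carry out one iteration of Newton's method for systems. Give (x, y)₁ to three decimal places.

(2.043, -0.304)

At (-2, 2): F = (-15.000, 4.000).
Jacobian J = [[2·x·y - 4·x + y, x^2 + x - 5], [-2·x - 1, 2·y + 3]].
At the point, J = [[2.000, -3.000], [3.000, 7.000]] (det J = 23.000).
Solving J·Δ = −F gives Δ = (4.043, -2.304).
Then the next iterate is (x, y)₁ = (2.043, -0.304).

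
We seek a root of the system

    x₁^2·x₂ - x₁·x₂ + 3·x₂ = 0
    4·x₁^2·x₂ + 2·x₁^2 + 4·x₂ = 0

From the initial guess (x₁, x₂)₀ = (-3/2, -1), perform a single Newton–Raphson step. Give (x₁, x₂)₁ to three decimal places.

(1.141, -1.565)

At (-3/2, -1): F = (-6.750, -8.500).
Jacobian J = [[2·x₁·x₂ - x₂, x₁^2 - x₁ + 3], [8·x₁·x₂ + 4·x₁, 4·x₁^2 + 4]].
At the point, J = [[4.000, 6.750], [6.000, 13.000]] (det J = 11.500).
Solving J·Δ = −F gives Δ = (2.641, -0.565).
Then the next iterate is (x₁, x₂)₁ = (1.141, -1.565).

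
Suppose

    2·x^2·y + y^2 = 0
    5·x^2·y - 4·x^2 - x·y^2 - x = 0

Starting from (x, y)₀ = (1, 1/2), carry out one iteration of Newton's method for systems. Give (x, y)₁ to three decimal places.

(0.361, 0.509)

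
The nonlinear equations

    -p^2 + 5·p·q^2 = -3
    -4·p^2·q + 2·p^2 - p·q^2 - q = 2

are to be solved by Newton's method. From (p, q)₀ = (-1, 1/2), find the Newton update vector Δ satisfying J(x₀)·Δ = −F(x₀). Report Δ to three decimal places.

At (-1, 1/2): F = (0.750, -2.250).
Jacobian J = [[-2·p + 5·q^2, 10·p·q], [-8·p·q + 4·p - q^2, -4·p^2 - 2·p·q - 1]].
At the point, J = [[3.250, -5.000], [-0.250, -4.000]] (det J = -14.250).
Solving J·Δ = −F gives Δ = (-1.000, -0.500).

(-1.000, -0.500)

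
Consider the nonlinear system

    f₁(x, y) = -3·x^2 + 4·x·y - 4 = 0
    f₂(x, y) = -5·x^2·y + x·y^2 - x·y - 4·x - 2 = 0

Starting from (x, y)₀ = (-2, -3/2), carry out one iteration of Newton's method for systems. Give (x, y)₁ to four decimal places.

(-1.1210, -1.3408)

At (-2, -3/2): F = (-4.0000, 28.5000).
Jacobian J = [[-6·x + 4·y, 4·x], [-10·x·y + y^2 - y - 4, -5·x^2 + 2·x·y - x]].
At the point, J = [[6.0000, -8.0000], [-30.2500, -12.0000]] (det J = -314.0000).
Solving J·Δ = −F gives Δ = (0.8790, 0.1592).
Then the next iterate is (x, y)₁ = (-1.1210, -1.3408).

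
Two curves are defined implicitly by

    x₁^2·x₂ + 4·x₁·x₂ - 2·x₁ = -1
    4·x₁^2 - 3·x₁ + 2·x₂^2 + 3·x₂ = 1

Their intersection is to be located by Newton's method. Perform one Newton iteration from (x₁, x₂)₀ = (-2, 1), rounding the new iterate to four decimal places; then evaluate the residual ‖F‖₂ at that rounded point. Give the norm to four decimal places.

6.4261

At (-2, 1): F = (1.0000, 26.0000).
Jacobian J = [[2·x₁·x₂ + 4·x₂ - 2, x₁^2 + 4·x₁], [8·x₁ - 3, 4·x₂ + 3]].
At the point, J = [[-2.0000, -4.0000], [-19.0000, 7.0000]] (det J = -90.0000).
Solving J·Δ = −F gives Δ = (1.2333, -0.3667).
Then the next iterate is (x₁, x₂)₁ = (-0.7667, 0.6333).
Re-evaluating at (-0.7667, 0.6333): F = (0.963468, 6.353453), so ‖F‖₂ = 6.4261.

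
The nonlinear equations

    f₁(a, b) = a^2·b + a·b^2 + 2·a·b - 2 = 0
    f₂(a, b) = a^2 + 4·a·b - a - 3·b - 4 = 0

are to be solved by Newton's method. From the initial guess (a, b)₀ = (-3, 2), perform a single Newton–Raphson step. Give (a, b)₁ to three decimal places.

At (-3, 2): F = (-8.000, -22.000).
Jacobian J = [[2·a·b + b^2 + 2·b, a^2 + 2·a·b + 2·a], [2·a + 4·b - 1, 4·a - 3]].
At the point, J = [[-4.000, -9.000], [1.000, -15.000]] (det J = 69.000).
Solving J·Δ = −F gives Δ = (1.130, -1.391).
Then the next iterate is (a, b)₁ = (-1.870, 0.609).

(-1.870, 0.609)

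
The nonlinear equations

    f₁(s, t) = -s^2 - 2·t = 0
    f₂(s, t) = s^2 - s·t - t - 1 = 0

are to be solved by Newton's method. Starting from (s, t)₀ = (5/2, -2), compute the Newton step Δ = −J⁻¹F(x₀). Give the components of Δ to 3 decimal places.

(-1.028, 1.444)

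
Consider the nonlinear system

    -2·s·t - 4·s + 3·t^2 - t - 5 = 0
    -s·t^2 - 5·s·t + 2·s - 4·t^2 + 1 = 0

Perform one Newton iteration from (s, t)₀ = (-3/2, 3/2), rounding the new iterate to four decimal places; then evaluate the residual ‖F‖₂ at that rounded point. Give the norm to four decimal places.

At (-3/2, 3/2): F = (10.7500, 3.6250).
Jacobian J = [[-2·t - 4, -2·s + 6·t - 1], [-t^2 - 5·t + 2, -2·s·t - 5·s - 8·t]].
At the point, J = [[-7.0000, 11.0000], [-7.7500, 0.0000]] (det J = 85.2500).
Solving J·Δ = −F gives Δ = (0.4677, -0.6796).
Then the next iterate is (s, t)₁ = (-1.0323, 0.8204).
Re-evaluating at (-1.0323, 0.8204): F = (2.021766, 1.172466), so ‖F‖₂ = 2.3371.

2.3371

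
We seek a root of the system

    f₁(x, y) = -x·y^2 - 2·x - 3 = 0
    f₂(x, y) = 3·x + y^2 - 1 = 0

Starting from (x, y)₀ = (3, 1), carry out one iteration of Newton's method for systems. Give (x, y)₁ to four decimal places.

At (3, 1): F = (-12.0000, 9.0000).
Jacobian J = [[-y^2 - 2, -2·x·y], [3, 2·y]].
At the point, J = [[-3.0000, -6.0000], [3.0000, 2.0000]] (det J = 12.0000).
Solving J·Δ = −F gives Δ = (-2.5000, -0.7500).
Then the next iterate is (x, y)₁ = (0.5000, 0.2500).

(0.5000, 0.2500)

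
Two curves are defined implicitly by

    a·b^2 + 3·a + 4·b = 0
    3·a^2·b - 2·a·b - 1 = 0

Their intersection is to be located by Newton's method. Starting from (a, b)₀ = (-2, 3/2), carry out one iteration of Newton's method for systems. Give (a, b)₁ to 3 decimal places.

At (-2, 3/2): F = (-4.500, 23.000).
Jacobian J = [[b^2 + 3, 2·a·b + 4], [6·a·b - 2·b, 3·a^2 - 2·a]].
At the point, J = [[5.250, -2.000], [-21.000, 16.000]] (det J = 42.000).
Solving J·Δ = −F gives Δ = (0.619, -0.625).
Then the next iterate is (a, b)₁ = (-1.381, 0.875).

(-1.381, 0.875)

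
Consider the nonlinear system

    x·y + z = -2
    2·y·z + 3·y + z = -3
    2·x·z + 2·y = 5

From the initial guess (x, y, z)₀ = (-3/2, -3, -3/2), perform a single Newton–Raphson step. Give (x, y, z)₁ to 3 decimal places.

(-1.548, 0.629, -1.200)

At (-3/2, -3, -3/2): F = (5.000, 1.500, -6.500).
Jacobian J = [[y, x, 1], [0, 2·z + 3, 2·y + 1], [2·z, 2, 2·x]].
At the point, J = [[-3.000, -1.500, 1.000], [0.000, 0.000, -5.000], [-3.000, 2.000, -3.000]] (det J = -52.500).
Solving J·Δ = −F gives Δ = (-0.048, 3.629, 0.300).
Then the next iterate is (x, y, z)₁ = (-1.548, 0.629, -1.200).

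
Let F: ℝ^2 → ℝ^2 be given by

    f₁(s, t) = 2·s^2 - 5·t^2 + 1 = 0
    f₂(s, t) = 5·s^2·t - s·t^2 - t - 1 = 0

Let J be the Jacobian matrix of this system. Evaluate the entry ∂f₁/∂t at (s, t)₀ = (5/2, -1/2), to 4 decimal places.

5.0000

∂f₁/∂t = -10·t.
At (5/2, -1/2) this is 5.0000.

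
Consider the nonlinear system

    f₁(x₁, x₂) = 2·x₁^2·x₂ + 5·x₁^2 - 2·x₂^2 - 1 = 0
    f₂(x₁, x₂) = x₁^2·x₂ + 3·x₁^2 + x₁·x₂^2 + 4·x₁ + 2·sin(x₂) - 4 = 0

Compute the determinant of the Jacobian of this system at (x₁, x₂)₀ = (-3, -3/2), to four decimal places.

-151.6977

J = [[4·x₁·x₂ + 10·x₁, 2·x₁^2 - 4·x₂], [2·x₁·x₂ + 6·x₁ + x₂^2 + 4, x₁^2 + 2·x₁·x₂ + 2·cos(x₂)]].
At the point, J = [[-12.0000, 24.0000], [-2.7500, 18.141474]].
det J = -151.6977.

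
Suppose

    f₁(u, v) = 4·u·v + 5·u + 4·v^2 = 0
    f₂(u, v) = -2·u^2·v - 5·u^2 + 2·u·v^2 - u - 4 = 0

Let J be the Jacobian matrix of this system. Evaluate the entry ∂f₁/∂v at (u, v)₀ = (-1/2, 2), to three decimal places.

∂f₁/∂v = 4·u + 8·v.
At (-1/2, 2) this is 14.000.

14.000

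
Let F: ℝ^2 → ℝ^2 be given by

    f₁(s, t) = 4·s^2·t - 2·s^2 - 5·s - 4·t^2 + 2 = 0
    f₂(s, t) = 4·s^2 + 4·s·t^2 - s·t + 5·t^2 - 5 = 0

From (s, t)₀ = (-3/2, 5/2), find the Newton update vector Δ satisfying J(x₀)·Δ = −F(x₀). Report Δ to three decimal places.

(-0.036, 0.321)

At (-3/2, 5/2): F = (2.500, 1.500).
Jacobian J = [[8·s·t - 4·s - 5, 4·s^2 - 8·t], [8·s + 4·t^2 - t, 8·s·t - s + 10·t]].
At the point, J = [[-29.000, -11.000], [10.500, -3.500]] (det J = 217.000).
Solving J·Δ = −F gives Δ = (-0.036, 0.321).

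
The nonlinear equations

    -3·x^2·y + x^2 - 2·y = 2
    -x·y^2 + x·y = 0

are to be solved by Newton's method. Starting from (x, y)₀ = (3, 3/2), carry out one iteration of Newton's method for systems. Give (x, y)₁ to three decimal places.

At (3, 3/2): F = (-36.500, -2.250).
Jacobian J = [[-6·x·y + 2·x, -3·x^2 - 2], [-y^2 + y, -2·x·y + x]].
At the point, J = [[-21.000, -29.000], [-0.750, -6.000]] (det J = 104.250).
Solving J·Δ = −F gives Δ = (-1.475, -0.191).
Then the next iterate is (x, y)₁ = (1.525, 1.309).

(1.525, 1.309)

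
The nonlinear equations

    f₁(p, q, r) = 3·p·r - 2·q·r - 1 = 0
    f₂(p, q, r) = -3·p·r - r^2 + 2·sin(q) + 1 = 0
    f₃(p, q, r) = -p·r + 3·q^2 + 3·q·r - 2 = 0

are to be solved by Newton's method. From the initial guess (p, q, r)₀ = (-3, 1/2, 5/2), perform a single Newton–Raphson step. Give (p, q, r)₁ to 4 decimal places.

At (-3, 1/2, 5/2): F = (-26.0000, 18.208851, 10.0000).
Jacobian J = [[3·r, -2·r, 3·p - 2·q], [-3·r, 2·cos(q), -3·p - 2·r], [-r, 6·q + 3·r, -p + 3·q]].
At the point, J = [[7.5000, -5.0000, -10.0000], [-7.5000, 1.755165, 4.0000], [-2.5000, 10.5000, 4.5000]] (det J = 369.107695).
Solving J·Δ = −F gives Δ = (1.7341, 0.0221, -1.3105).
Then the next iterate is (p, q, r)₁ = (-1.2659, 0.5221, 1.1895).

(-1.2659, 0.5221, 1.1895)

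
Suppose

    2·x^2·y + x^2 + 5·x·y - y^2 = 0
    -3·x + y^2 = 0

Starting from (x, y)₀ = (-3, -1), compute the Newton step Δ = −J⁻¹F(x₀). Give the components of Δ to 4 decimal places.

(4.6154, -1.9231)

At (-3, -1): F = (5.0000, 10.0000).
Jacobian J = [[4·x·y + 2·x + 5·y, 2·x^2 + 5·x - 2·y], [-3, 2·y]].
At the point, J = [[1.0000, 5.0000], [-3.0000, -2.0000]] (det J = 13.0000).
Solving J·Δ = −F gives Δ = (4.6154, -1.9231).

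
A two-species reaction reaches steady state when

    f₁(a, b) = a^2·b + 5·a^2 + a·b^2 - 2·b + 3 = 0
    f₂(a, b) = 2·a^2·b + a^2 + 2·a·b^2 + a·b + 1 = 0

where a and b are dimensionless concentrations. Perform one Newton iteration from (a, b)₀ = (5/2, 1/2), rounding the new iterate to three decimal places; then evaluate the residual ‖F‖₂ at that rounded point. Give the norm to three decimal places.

At (5/2, 1/2): F = (37.000, 16.000).
Jacobian J = [[2·a·b + 10·a + b^2, a^2 + 2·a·b - 2], [4·a·b + 2·a + 2·b^2 + b, 2·a^2 + 4·a·b + a]].
At the point, J = [[27.750, 6.750], [11.000, 20.000]] (det J = 480.750).
Solving J·Δ = −F gives Δ = (-1.315, -0.077).
Then the next iterate is (a, b)₁ = (1.185, 0.423).
Re-evaluating at (1.185, 0.423): F = (9.98114, 4.51752), so ‖F‖₂ = 10.956.

10.956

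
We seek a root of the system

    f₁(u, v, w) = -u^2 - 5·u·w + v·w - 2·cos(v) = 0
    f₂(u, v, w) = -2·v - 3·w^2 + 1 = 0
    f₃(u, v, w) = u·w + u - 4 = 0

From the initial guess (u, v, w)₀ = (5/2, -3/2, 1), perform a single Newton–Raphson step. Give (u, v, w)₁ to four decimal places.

At (5/2, -3/2, 1): F = (-20.391474, 1.0000, 1.0000).
Jacobian J = [[-2·u - 5·w, w + 2·sin(v), -5·u + v], [0, -2, -6·w], [w + 1, 0, u]].
At the point, J = [[-10.0000, -0.994990, -14.0000], [0.0000, -2.0000, -6.0000], [2.0000, 0.0000, 2.5000]] (det J = 5.939880).
Solving J·Δ = −F gives Δ = (-13.8748, -31.5996, 10.6999).
Then the next iterate is (u, v, w)₁ = (-11.3748, -33.0996, 11.6999).

(-11.3748, -33.0996, 11.6999)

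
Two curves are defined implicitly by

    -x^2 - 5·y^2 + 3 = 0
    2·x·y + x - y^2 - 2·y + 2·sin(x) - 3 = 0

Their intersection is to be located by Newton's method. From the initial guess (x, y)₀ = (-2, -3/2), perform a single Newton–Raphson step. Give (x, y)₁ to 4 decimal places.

At (-2, -3/2): F = (-12.2500, -0.068595).
Jacobian J = [[-2·x, -10·y], [2·y + 2·cos(x) + 1, 2·x - 2·y - 2]].
At the point, J = [[4.0000, 15.0000], [-2.832294, -3.0000]] (det J = 30.484405).
Solving J·Δ = −F gives Δ = (-1.2393, 1.1471).
Then the next iterate is (x, y)₁ = (-3.2393, -0.3529).

(-3.2393, -0.3529)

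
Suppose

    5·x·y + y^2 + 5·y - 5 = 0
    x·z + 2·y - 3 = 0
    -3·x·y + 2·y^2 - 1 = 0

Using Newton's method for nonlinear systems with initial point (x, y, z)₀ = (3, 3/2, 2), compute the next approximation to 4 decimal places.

At (3, 3/2, 2): F = (27.2500, 6.0000, -10.0000).
Jacobian J = [[5·y, 5·x + 2·y + 5, 0], [z, 2, x], [-3·y, -3·x + 4·y, 0]].
At the point, J = [[7.5000, 23.0000, 0.0000], [2.0000, 2.0000, 3.0000], [-4.5000, -3.0000, 0.0000]] (det J = -243.0000).
Solving J·Δ = −F gives Δ = (-1.8302, -0.5880, -0.3879).
Then the next iterate is (x, y, z)₁ = (1.1698, 0.9120, 1.6121).

(1.1698, 0.9120, 1.6121)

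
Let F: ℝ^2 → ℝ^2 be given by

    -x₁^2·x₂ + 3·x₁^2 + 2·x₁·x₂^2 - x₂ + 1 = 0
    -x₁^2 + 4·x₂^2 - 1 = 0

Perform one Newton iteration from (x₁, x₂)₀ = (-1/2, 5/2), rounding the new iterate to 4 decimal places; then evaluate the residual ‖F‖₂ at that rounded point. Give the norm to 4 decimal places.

At (-1/2, 5/2): F = (-7.6250, 23.7500).
Jacobian J = [[-2·x₁·x₂ + 6·x₁ + 2·x₂^2, -x₁^2 + 4·x₁·x₂ - 1], [-2·x₁, 8·x₂]].
At the point, J = [[12.0000, -6.2500], [1.0000, 20.0000]] (det J = 246.2500).
Solving J·Δ = −F gives Δ = (0.0165, -1.1883).
Then the next iterate is (x₁, x₂)₁ = (-0.4835, 1.3117).
Re-evaluating at (-0.4835, 1.3117): F = (-1.580801, 5.648455), so ‖F‖₂ = 5.8655.

5.8655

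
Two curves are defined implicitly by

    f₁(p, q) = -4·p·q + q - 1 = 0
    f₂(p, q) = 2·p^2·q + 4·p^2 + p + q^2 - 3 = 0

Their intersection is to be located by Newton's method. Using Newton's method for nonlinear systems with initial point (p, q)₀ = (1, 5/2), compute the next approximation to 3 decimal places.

(-0.519, 4.731)

At (1, 5/2): F = (-8.500, 13.250).
Jacobian J = [[-4·q, -4·p + 1], [4·p·q + 8·p + 1, 2·p^2 + 2·q]].
At the point, J = [[-10.000, -3.000], [19.000, 7.000]] (det J = -13.000).
Solving J·Δ = −F gives Δ = (-1.519, 2.231).
Then the next iterate is (p, q)₁ = (-0.519, 4.731).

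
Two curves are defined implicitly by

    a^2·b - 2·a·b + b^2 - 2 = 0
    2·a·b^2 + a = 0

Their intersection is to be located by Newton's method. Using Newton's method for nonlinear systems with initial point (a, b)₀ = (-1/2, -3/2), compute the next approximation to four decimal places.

(-0.0811, -1.3514)

At (-1/2, -3/2): F = (-1.6250, -2.7500).
Jacobian J = [[2·a·b - 2·b, a^2 - 2·a + 2·b], [2·b^2 + 1, 4·a·b]].
At the point, J = [[4.5000, -1.7500], [5.5000, 3.0000]] (det J = 23.1250).
Solving J·Δ = −F gives Δ = (0.4189, 0.1486).
Then the next iterate is (a, b)₁ = (-0.0811, -1.3514).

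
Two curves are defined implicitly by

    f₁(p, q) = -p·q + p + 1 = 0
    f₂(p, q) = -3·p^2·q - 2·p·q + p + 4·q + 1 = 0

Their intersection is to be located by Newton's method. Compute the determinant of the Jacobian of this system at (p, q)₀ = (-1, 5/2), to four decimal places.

J = [[-q + 1, -p], [-6·p·q - 2·q + 1, -3·p^2 - 2·p + 4]].
At the point, J = [[-1.5000, 1.0000], [11.0000, 3.0000]].
det J = -15.5000.

-15.5000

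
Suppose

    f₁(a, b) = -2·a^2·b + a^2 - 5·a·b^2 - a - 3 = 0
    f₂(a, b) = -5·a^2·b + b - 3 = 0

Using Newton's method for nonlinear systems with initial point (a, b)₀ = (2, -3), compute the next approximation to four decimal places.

(1.4474, -1.9028)

At (2, -3): F = (-67.0000, 54.0000).
Jacobian J = [[-4·a·b + 2·a - 5·b^2 - 1, -2·a^2 - 10·a·b], [-10·a·b, -5·a^2 + 1]].
At the point, J = [[-18.0000, 52.0000], [60.0000, -19.0000]] (det J = -2778.0000).
Solving J·Δ = −F gives Δ = (-0.5526, 1.0972).
Then the next iterate is (a, b)₁ = (1.4474, -1.9028).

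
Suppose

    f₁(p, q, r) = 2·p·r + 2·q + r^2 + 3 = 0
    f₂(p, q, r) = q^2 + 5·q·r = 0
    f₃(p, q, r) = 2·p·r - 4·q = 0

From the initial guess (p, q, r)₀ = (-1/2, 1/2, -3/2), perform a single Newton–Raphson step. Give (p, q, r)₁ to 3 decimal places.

At (-1/2, 1/2, -3/2): F = (7.750, -3.500, -0.500).
Jacobian J = [[2·r, 2, 2·p + 2·r], [0, 2·q + 5·r, 5·q], [2·r, -4, 2·p]].
At the point, J = [[-3.000, 2.000, -4.000], [0.000, -6.500, 2.500], [-3.000, -4.000, -1.000]] (det J = 13.500).
Solving J·Δ = −F gives Δ = (-5.583, 2.250, 7.250).
Then the next iterate is (p, q, r)₁ = (-6.083, 2.750, 5.750).

(-6.083, 2.750, 5.750)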